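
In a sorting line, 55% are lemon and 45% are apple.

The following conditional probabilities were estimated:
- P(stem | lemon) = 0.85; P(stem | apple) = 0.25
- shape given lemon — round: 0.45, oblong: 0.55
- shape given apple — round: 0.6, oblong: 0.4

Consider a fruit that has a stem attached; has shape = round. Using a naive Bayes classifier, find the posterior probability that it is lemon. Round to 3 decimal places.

0.757

lemon: 0.55 × 0.85 × 0.45 = 0.210375
apple: 0.45 × 0.25 × 0.6 = 0.0675
P(lemon | x) = 0.210375 / 0.277875 ≈ 0.757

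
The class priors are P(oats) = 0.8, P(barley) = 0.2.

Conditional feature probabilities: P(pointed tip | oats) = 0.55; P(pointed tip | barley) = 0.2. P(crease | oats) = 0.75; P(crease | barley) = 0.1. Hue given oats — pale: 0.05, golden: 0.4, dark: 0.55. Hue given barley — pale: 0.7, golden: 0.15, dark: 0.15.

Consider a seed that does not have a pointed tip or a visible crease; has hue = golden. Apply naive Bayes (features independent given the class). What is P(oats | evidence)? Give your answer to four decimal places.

0.6250

oats: 0.8 × (1−0.55) × (1−0.75) × 0.4 = 0.036
barley: 0.2 × (1−0.2) × (1−0.1) × 0.15 = 0.0216
P(oats | x) = 0.036 / 0.0576 ≈ 0.6250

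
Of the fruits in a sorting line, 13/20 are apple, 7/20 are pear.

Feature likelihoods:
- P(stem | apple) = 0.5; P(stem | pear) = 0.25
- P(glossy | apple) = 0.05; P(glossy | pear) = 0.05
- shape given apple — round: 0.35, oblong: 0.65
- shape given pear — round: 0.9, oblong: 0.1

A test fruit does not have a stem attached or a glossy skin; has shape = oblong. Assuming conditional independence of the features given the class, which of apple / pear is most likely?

apple: 0.65 × (1−0.5) × (1−0.05) × 0.65 = 0.2006875
pear: 0.35 × (1−0.25) × (1−0.05) × 0.1 = 0.0249375
Highest score → apple.

apple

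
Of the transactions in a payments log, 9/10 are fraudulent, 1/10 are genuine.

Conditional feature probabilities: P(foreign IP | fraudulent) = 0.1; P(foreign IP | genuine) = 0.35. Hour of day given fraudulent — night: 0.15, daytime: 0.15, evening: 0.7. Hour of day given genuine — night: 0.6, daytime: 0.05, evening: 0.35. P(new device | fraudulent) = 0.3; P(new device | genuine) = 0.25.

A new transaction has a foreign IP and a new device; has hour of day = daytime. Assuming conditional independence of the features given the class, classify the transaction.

fraudulent: 0.9 × 0.1 × 0.15 × 0.3 = 0.00405
genuine: 0.1 × 0.35 × 0.05 × 0.25 = 0.0004375
Highest score → fraudulent.

fraudulent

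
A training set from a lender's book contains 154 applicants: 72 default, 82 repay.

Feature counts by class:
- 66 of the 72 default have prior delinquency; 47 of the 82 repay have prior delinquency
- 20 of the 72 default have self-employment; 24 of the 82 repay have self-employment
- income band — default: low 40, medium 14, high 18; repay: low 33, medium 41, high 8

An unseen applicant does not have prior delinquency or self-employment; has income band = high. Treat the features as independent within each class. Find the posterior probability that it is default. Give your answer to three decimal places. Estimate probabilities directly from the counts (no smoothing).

0.310

default: (72/154) × (6/72) × (52/72) × (18/72) ≈ 0.00703463
repay: (82/154) × (35/82) × (58/82) × (8/82) ≈ 0.0156833
P(default | x) = 0.00703463 / 0.02271793 ≈ 0.310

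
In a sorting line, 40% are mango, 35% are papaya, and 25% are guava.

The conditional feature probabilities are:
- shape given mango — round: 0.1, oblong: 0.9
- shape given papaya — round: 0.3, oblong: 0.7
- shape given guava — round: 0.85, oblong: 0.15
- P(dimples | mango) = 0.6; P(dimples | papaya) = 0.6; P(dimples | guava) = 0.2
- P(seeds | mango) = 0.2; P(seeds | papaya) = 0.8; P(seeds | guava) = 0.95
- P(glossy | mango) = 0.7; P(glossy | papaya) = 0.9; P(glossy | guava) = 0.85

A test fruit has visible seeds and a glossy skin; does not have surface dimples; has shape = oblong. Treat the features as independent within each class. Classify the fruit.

papaya

mango: 0.4 × 0.9 × (1−0.6) × 0.2 × 0.7 = 0.02016
papaya: 0.35 × 0.7 × (1−0.6) × 0.8 × 0.9 = 0.07056
guava: 0.25 × 0.15 × (1−0.2) × 0.95 × 0.85 = 0.024225
Highest score → papaya.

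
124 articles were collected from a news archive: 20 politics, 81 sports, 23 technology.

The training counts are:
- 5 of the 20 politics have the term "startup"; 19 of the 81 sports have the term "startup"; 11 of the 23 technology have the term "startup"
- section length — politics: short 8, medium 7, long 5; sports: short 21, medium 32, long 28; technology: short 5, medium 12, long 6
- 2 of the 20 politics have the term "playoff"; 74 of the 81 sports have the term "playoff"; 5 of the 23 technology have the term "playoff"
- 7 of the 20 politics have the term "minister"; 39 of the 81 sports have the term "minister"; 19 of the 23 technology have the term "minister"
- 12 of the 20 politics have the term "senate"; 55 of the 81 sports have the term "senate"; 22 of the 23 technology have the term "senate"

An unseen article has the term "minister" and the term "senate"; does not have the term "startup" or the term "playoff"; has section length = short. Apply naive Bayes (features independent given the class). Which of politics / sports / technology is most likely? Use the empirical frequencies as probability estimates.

technology

politics: (20/124) × (15/20) × (8/20) × (18/20) × (7/20) × (12/20) ≈ 0.00914516
sports: (81/124) × (62/81) × (21/81) × (7/81) × (39/81) × (55/81) ≈ 0.00366247
technology: (23/124) × (12/23) × (5/23) × (18/23) × (19/23) × (22/23) ≈ 0.0130097
Highest score → technology.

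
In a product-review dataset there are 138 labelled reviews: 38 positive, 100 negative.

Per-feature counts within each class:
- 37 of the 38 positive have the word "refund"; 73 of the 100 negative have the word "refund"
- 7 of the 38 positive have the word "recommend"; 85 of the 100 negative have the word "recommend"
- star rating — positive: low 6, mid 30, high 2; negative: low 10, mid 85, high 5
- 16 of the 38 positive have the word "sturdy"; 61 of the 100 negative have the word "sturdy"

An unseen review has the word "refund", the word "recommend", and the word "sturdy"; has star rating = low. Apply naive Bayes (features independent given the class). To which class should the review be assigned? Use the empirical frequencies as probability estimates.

positive: (38/138) × (37/38) × (7/38) × (6/38) × (16/38) ≈ 0.00328353
negative: (100/138) × (73/100) × (85/100) × (10/100) × (61/100) ≈ 0.0274279
Highest score → negative.

negative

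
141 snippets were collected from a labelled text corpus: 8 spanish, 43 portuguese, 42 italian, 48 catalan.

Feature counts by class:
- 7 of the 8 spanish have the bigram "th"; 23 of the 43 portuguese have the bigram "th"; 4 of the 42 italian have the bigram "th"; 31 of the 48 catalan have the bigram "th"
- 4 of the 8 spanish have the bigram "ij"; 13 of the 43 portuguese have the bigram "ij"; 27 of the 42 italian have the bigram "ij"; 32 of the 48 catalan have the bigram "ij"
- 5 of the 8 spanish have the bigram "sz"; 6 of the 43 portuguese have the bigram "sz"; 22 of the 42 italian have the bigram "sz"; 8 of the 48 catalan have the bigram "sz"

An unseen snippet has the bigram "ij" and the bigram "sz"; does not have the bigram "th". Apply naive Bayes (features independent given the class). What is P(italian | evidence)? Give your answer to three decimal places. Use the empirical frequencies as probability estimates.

0.808

spanish: (8/141) × (1/8) × (4/8) × (5/8) ≈ 0.00221631
portuguese: (43/141) × (20/43) × (13/43) × (6/43) ≈ 0.00598368
italian: (42/141) × (38/42) × (27/42) × (22/42) ≈ 0.0907512
catalan: (48/141) × (17/48) × (32/48) × (8/48) ≈ 0.0133964
P(italian | x) = 0.0907512 / 0.11234759 ≈ 0.808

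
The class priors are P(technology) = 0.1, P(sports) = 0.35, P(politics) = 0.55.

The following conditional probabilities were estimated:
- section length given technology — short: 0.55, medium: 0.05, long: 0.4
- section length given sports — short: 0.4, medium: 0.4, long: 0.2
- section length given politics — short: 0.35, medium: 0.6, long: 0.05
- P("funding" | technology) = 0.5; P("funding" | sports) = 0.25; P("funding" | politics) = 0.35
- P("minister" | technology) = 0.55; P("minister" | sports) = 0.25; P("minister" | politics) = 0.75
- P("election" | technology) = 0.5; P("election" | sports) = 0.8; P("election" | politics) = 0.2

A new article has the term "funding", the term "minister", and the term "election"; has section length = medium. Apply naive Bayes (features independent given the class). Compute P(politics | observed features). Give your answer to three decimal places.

technology: 0.1 × 0.05 × 0.5 × 0.55 × 0.5 = 0.0006875
sports: 0.35 × 0.4 × 0.25 × 0.25 × 0.8 = 0.007
politics: 0.55 × 0.6 × 0.35 × 0.75 × 0.2 = 0.017325
P(politics | x) = 0.017325 / 0.0250125 ≈ 0.693

0.693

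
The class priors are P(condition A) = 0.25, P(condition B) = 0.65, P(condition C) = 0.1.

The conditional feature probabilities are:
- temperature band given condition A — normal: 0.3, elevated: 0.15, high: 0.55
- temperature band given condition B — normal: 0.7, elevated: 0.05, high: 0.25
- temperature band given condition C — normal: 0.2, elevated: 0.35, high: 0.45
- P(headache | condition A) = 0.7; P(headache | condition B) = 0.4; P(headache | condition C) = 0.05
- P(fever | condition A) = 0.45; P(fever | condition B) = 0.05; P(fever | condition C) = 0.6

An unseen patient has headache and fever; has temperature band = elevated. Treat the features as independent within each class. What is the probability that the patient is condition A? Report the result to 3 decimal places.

condition A: 0.25 × 0.15 × 0.7 × 0.45 = 0.0118125
condition B: 0.65 × 0.05 × 0.4 × 0.05 = 0.00065
condition C: 0.1 × 0.35 × 0.05 × 0.6 = 0.00105
P(condition A | x) = 0.0118125 / 0.0135125 ≈ 0.874

0.874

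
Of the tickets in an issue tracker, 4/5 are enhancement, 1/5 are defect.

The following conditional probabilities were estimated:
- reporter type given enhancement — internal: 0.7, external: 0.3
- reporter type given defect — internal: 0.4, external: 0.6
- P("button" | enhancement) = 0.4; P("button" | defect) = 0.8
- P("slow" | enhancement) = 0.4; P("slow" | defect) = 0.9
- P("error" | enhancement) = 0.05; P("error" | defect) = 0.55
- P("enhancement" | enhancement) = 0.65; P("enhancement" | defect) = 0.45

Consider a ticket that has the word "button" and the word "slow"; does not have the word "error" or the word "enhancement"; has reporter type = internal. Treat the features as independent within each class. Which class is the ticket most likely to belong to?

enhancement

enhancement: 0.8 × 0.7 × 0.4 × 0.4 × (1−0.05) × (1−0.65) = 0.029792
defect: 0.2 × 0.4 × 0.8 × 0.9 × (1−0.55) × (1−0.45) = 0.014256
Highest score → enhancement.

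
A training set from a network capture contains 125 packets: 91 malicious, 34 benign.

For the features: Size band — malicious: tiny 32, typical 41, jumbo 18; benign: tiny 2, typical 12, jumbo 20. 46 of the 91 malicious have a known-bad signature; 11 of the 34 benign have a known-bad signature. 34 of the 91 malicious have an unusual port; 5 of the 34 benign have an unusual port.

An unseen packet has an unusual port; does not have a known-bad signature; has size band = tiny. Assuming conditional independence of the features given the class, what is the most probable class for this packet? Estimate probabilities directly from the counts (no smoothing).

malicious: (91/125) × (32/91) × (45/91) × (34/91) ≈ 0.0472986
benign: (34/125) × (2/34) × (23/34) × (5/34) ≈ 0.0015917
Highest score → malicious.

malicious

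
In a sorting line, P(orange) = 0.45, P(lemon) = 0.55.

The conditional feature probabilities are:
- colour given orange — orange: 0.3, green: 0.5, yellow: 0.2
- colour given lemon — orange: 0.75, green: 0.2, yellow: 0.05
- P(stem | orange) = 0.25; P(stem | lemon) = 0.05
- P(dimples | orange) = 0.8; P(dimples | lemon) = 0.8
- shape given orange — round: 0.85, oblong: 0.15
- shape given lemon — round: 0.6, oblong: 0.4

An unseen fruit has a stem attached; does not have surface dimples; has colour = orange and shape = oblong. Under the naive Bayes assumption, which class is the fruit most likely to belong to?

orange: 0.45 × 0.3 × 0.25 × (1−0.8) × 0.15 = 0.0010125
lemon: 0.55 × 0.75 × 0.05 × (1−0.8) × 0.4 = 0.00165
Highest score → lemon.

lemon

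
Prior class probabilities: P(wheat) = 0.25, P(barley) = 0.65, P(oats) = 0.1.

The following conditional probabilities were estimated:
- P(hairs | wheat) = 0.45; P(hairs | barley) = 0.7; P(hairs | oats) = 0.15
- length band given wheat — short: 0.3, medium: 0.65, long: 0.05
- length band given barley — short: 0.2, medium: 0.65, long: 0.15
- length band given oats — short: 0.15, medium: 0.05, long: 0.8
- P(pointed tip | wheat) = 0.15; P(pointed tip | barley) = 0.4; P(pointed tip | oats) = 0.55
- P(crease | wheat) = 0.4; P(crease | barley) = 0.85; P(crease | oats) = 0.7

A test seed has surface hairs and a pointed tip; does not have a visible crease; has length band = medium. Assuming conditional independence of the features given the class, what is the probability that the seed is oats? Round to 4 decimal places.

0.0051

wheat: 0.25 × 0.45 × 0.65 × 0.15 × (1−0.4) = 0.00658125
barley: 0.65 × 0.7 × 0.65 × 0.4 × (1−0.85) = 0.017745
oats: 0.1 × 0.15 × 0.05 × 0.55 × (1−0.7) = 0.00012375
P(oats | x) = 0.00012375 / 0.02445 ≈ 0.0051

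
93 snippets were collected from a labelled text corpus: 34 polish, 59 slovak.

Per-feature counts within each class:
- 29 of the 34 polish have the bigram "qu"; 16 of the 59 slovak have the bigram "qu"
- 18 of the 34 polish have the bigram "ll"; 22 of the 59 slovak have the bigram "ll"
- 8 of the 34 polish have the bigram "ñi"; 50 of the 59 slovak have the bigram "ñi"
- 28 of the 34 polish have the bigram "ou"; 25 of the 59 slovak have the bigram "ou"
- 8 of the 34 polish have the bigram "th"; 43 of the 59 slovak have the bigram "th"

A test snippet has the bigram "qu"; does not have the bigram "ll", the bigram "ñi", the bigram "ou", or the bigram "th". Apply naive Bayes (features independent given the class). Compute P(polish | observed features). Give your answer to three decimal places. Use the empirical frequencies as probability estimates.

polish: (34/93) × (29/34) × (16/34) × (26/34) × (6/34) × (26/34) ≈ 0.0151432
slovak: (59/93) × (16/59) × (37/59) × (9/59) × (34/59) × (16/59) ≈ 0.00257201
P(polish | x) = 0.0151432 / 0.01771521 ≈ 0.855

0.855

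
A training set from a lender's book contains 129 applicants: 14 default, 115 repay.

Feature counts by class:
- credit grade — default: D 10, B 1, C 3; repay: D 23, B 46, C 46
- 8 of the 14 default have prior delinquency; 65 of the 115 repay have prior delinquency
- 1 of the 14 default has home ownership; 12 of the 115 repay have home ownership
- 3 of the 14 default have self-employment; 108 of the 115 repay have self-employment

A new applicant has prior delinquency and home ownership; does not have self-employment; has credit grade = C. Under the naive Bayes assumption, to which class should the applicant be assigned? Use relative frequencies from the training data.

default: (14/129) × (3/14) × (8/14) × (1/14) × (11/14) ≈ 0.000745813
repay: (115/129) × (46/115) × (65/115) × (12/115) × (7/115) ≈ 0.00128017
Highest score → repay.

repay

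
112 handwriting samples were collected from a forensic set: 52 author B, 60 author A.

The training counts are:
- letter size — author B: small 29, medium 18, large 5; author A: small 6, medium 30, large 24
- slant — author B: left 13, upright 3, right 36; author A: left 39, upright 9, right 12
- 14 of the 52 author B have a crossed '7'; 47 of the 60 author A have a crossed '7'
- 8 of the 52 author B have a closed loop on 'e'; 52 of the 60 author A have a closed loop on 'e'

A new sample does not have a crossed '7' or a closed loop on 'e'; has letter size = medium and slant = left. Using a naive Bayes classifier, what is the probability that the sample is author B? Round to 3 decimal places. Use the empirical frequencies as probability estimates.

0.832

author B: (52/112) × (18/52) × (13/52) × (38/52) × (44/52) ≈ 0.0248441
author A: (60/112) × (30/60) × (39/60) × (13/60) × (8/60) ≈ 0.00502976
P(author B | x) = 0.0248441 / 0.02987386 ≈ 0.832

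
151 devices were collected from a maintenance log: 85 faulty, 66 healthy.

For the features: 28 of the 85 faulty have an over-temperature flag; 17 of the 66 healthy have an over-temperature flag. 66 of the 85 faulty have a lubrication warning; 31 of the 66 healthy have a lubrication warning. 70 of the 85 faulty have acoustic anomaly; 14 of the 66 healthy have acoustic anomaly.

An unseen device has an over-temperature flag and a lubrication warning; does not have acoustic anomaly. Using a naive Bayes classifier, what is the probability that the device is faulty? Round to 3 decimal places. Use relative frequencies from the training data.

faulty: (85/151) × (28/85) × (66/85) × (15/85) ≈ 0.0254085
healthy: (66/151) × (17/66) × (31/66) × (52/66) ≈ 0.0416629
P(faulty | x) = 0.0254085 / 0.0670714 ≈ 0.379

0.379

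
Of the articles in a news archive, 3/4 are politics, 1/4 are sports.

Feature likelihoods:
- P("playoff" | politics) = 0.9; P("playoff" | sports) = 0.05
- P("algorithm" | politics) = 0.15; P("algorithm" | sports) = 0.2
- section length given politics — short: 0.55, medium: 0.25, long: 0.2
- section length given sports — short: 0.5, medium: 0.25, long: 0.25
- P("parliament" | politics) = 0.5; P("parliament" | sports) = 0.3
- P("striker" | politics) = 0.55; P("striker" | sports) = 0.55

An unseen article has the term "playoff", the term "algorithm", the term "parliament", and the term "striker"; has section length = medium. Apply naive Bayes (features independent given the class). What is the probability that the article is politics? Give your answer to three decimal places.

politics: 0.75 × 0.9 × 0.15 × 0.25 × 0.5 × 0.55 = 0.0069609375
sports: 0.25 × 0.05 × 0.2 × 0.25 × 0.3 × 0.55 = 0.000103125
P(politics | x) = 0.0069609375 / 0.0070640625 ≈ 0.985

0.985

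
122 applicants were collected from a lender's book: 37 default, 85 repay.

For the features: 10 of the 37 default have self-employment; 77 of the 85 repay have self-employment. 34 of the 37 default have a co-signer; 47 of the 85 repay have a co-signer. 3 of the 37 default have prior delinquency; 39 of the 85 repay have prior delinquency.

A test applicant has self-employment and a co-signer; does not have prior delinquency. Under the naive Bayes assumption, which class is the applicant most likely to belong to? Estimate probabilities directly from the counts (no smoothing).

repay

default: (37/122) × (10/37) × (34/37) × (34/37) ≈ 0.0692141
repay: (85/122) × (77/85) × (47/85) × (46/85) ≈ 0.188864
Highest score → repay.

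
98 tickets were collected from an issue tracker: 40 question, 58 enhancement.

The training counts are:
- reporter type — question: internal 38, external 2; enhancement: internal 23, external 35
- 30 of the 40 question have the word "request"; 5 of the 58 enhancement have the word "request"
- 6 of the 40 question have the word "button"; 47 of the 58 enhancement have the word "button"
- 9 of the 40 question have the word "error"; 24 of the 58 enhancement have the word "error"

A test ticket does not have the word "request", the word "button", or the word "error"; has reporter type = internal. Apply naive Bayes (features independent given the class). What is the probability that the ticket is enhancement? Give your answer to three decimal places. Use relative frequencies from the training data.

0.272

question: (40/98) × (38/40) × (10/40) × (34/40) × (31/40) ≈ 0.0638584
enhancement: (58/98) × (23/58) × (53/58) × (11/58) × (34/58) ≈ 0.0238432
P(enhancement | x) = 0.0238432 / 0.0877016 ≈ 0.272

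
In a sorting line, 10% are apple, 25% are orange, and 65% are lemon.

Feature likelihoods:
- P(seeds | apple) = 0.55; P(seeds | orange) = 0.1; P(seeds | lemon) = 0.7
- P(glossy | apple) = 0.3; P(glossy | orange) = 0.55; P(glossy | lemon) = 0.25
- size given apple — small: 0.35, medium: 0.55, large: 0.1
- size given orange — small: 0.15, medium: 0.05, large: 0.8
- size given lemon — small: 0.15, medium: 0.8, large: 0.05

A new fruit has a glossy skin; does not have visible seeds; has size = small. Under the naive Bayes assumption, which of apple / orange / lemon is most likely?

orange

apple: 0.1 × (1−0.55) × 0.3 × 0.35 = 0.004725
orange: 0.25 × (1−0.1) × 0.55 × 0.15 = 0.0185625
lemon: 0.65 × (1−0.7) × 0.25 × 0.15 = 0.0073125
Highest score → orange.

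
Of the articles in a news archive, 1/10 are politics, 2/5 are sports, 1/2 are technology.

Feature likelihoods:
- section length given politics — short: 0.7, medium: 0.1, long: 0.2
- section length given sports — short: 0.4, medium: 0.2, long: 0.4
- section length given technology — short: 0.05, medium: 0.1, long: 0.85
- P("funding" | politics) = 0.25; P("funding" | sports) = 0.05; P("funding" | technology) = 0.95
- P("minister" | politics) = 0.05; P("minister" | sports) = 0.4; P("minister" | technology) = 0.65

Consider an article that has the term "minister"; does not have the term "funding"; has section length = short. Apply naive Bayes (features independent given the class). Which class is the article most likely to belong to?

politics: 0.1 × 0.7 × (1−0.25) × 0.05 = 0.002625
sports: 0.4 × 0.4 × (1−0.05) × 0.4 = 0.0608
technology: 0.5 × 0.05 × (1−0.95) × 0.65 = 0.0008125
Highest score → sports.

sports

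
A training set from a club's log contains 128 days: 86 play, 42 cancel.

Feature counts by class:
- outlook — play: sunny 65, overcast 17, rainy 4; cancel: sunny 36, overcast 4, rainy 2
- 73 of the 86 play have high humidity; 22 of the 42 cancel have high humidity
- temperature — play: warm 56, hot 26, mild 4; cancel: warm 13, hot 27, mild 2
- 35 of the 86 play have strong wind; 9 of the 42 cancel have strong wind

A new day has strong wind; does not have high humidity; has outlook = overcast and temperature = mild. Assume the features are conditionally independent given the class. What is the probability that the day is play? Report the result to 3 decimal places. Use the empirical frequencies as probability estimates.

0.715

play: (86/128) × (17/86) × (13/86) × (4/86) × (35/86) ≈ 0.000380027
cancel: (42/128) × (4/42) × (20/42) × (2/42) × (9/42) ≈ 0.000151846
P(play | x) = 0.000380027 / 0.000531873 ≈ 0.715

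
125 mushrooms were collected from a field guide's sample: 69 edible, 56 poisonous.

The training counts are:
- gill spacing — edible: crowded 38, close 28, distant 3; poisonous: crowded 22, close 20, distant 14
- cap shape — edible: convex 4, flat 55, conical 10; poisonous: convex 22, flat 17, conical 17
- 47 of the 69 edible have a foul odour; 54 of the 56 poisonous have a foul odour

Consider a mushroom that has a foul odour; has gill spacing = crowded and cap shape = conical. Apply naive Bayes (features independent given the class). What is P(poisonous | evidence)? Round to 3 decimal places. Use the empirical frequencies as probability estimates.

0.632

edible: (69/125) × (38/69) × (10/69) × (47/69) ≈ 0.0300105
poisonous: (56/125) × (22/56) × (17/56) × (54/56) ≈ 0.0515204
P(poisonous | x) = 0.0515204 / 0.0815309 ≈ 0.632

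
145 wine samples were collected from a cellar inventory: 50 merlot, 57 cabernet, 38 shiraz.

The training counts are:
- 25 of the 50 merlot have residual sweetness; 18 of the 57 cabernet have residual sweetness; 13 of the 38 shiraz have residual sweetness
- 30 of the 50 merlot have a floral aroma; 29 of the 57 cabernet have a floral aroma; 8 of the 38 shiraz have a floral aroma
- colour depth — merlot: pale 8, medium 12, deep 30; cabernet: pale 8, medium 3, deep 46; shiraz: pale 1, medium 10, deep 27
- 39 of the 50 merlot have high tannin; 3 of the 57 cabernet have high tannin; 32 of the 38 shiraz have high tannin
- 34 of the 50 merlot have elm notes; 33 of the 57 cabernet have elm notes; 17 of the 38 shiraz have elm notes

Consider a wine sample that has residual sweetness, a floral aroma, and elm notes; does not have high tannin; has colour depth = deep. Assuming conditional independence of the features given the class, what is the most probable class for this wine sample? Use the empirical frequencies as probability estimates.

merlot: (50/145) × (25/50) × (30/50) × (30/50) × (11/50) × (34/50) ≈ 0.00928552
cabernet: (57/145) × (18/57) × (29/57) × (46/57) × (54/57) × (33/57) ≈ 0.0279556
shiraz: (38/145) × (13/38) × (8/38) × (27/38) × (6/38) × (17/38) ≈ 0.000947316
Highest score → cabernet.

cabernet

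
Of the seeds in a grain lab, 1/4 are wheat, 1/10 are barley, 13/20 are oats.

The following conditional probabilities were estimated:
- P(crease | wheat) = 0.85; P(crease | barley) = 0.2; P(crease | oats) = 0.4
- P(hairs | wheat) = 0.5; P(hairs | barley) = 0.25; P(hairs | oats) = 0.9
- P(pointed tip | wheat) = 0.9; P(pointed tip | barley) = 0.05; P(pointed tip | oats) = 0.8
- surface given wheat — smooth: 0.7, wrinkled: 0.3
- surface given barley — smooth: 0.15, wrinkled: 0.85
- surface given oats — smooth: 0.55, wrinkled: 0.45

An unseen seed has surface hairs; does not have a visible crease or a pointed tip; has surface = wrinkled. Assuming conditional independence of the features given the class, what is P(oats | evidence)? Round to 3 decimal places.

0.654

wheat: 0.25 × (1−0.85) × 0.5 × (1−0.9) × 0.3 = 0.0005625
barley: 0.1 × (1−0.2) × 0.25 × (1−0.05) × 0.85 = 0.01615
oats: 0.65 × (1−0.4) × 0.9 × (1−0.8) × 0.45 = 0.03159
P(oats | x) = 0.03159 / 0.0483025 ≈ 0.654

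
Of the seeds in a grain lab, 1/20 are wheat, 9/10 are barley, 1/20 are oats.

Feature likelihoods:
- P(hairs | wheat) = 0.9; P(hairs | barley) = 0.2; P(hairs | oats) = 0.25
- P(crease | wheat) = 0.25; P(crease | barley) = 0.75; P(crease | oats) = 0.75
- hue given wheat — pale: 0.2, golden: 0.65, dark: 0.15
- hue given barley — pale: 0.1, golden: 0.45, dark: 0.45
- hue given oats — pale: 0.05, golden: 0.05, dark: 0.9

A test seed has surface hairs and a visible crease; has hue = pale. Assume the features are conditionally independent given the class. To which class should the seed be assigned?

wheat: 0.05 × 0.9 × 0.25 × 0.2 = 0.00225
barley: 0.9 × 0.2 × 0.75 × 0.1 = 0.0135
oats: 0.05 × 0.25 × 0.75 × 0.05 = 0.00046875
Highest score → barley.

barley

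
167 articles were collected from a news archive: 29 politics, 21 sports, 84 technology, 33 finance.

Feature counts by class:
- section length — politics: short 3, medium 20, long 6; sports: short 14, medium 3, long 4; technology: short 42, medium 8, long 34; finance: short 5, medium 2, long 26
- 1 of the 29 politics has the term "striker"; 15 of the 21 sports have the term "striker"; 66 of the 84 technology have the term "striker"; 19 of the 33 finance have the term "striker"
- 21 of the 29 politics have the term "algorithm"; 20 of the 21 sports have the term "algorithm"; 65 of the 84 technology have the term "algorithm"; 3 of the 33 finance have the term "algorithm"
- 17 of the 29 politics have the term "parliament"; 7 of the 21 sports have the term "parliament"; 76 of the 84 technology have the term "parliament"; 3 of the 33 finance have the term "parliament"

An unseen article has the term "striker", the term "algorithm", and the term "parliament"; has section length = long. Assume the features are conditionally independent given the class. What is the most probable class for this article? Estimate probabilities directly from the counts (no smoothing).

politics: (29/167) × (6/29) × (1/29) × (21/29) × (17/29) ≈ 0.000525907
sports: (21/167) × (4/21) × (15/21) × (20/21) × (7/21) ≈ 0.00543131
technology: (84/167) × (34/84) × (66/84) × (65/84) × (76/84) ≈ 0.111994
finance: (33/167) × (26/33) × (19/33) × (3/33) × (3/33) ≈ 0.000740817
Highest score → technology.

technology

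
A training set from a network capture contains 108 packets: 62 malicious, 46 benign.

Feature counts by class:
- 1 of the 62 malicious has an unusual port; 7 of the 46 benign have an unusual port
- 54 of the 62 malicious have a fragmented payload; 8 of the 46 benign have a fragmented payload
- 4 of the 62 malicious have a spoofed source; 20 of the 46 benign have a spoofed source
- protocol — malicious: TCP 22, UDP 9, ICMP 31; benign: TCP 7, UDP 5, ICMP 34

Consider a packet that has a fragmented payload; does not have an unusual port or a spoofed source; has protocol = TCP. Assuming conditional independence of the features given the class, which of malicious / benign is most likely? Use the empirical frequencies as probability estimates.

malicious

malicious: (62/108) × (61/62) × (54/62) × (58/62) × (22/62) ≈ 0.163296
benign: (46/108) × (39/46) × (8/46) × (26/46) × (7/46) ≈ 0.00540168
Highest score → malicious.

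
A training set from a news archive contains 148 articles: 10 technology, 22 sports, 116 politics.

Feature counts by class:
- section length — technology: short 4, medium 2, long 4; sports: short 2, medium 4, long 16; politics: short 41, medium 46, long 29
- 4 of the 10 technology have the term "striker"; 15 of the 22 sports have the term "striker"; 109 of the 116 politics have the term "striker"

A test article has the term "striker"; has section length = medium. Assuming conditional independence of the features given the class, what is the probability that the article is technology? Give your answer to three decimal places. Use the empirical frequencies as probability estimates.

technology: (10/148) × (2/10) × (4/10) ≈ 0.00540541
sports: (22/148) × (4/22) × (15/22) ≈ 0.0184275
politics: (116/148) × (46/116) × (109/116) ≈ 0.292055
P(technology | x) = 0.00540541 / 0.31588791 ≈ 0.017

0.017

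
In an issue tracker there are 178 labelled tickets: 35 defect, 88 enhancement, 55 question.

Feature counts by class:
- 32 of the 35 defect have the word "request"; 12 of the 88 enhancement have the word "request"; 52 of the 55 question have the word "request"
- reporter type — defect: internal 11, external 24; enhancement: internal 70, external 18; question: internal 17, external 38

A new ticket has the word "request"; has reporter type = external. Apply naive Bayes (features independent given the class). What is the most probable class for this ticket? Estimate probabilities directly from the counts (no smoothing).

question

defect: (35/178) × (32/35) × (24/35) ≈ 0.123274
enhancement: (88/178) × (12/88) × (18/88) ≈ 0.0137896
question: (55/178) × (52/55) × (38/55) ≈ 0.201839
Highest score → question.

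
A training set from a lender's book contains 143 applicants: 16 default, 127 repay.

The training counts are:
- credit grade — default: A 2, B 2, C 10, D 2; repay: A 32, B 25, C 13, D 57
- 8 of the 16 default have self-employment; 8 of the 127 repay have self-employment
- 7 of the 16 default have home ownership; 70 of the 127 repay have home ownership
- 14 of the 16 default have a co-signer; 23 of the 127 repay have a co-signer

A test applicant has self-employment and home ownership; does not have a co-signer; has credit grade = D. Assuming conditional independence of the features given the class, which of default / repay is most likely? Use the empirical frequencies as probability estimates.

repay

default: (16/143) × (2/16) × (8/16) × (7/16) × (2/16) ≈ 0.00038243
repay: (127/143) × (57/127) × (8/127) × (70/127) × (104/127) ≈ 0.0113331
Highest score → repay.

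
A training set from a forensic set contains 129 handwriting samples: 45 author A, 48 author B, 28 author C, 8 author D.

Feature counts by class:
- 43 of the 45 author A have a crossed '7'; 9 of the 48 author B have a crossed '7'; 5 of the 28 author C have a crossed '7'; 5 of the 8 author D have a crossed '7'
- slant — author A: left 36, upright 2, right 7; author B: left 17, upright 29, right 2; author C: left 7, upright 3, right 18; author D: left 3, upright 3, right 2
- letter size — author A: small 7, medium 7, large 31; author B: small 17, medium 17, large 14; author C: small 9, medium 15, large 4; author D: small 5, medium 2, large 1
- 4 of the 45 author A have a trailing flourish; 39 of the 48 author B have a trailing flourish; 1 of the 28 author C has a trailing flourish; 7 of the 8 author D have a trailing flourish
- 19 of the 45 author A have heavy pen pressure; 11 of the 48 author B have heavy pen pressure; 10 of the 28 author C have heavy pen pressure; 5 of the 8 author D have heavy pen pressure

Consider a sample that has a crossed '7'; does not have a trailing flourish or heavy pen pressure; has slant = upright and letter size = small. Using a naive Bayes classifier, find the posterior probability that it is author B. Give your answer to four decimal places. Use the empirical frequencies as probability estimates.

author A: (45/129) × (43/45) × (2/45) × (7/45) × (41/45) × (26/45) ≈ 0.00121315
author B: (48/129) × (9/48) × (29/48) × (17/48) × (9/48) × (37/48) ≈ 0.00215764
author C: (28/129) × (5/28) × (3/28) × (9/28) × (27/28) × (18/28) ≈ 0.000827462
author D: (8/129) × (5/8) × (3/8) × (5/8) × (1/8) × (3/8) ≈ 0.000425827
P(author B | x) = 0.00215764 / 0.004624079 ≈ 0.4666

0.4666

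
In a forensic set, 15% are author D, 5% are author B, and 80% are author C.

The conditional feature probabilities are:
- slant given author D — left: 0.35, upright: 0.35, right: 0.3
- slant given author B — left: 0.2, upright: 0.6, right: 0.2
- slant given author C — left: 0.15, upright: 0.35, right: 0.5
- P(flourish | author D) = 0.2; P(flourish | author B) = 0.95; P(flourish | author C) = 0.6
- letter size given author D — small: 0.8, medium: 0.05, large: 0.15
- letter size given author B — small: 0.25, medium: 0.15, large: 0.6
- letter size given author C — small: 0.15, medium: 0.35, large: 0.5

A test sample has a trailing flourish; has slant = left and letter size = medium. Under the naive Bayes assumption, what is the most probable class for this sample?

author D: 0.15 × 0.35 × 0.2 × 0.05 = 0.000525
author B: 0.05 × 0.2 × 0.95 × 0.15 = 0.001425
author C: 0.8 × 0.15 × 0.6 × 0.35 = 0.0252
Highest score → author C.

author C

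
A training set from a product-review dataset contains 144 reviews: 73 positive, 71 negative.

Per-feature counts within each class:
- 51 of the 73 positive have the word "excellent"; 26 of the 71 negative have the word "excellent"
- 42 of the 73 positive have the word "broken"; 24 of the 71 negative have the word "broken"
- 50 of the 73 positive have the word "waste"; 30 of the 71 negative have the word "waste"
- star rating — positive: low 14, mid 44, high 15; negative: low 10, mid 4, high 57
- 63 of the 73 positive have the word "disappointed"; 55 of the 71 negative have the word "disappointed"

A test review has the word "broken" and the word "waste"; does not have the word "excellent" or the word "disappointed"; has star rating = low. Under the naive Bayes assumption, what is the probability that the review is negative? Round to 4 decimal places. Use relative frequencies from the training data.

positive: (73/144) × (22/73) × (42/73) × (50/73) × (14/73) × (10/73) ≈ 0.00158167
negative: (71/144) × (45/71) × (24/71) × (30/71) × (10/71) × (16/71) ≈ 0.00141667
P(negative | x) = 0.00141667 / 0.00299834 ≈ 0.4725

0.4725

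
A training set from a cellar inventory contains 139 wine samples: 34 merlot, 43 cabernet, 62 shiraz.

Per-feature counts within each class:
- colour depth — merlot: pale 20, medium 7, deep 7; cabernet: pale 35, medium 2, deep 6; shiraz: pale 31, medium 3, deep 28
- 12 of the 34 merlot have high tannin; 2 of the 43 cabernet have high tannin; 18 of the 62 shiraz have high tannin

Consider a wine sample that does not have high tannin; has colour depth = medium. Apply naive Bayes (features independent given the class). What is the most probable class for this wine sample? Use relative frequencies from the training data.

merlot: (34/139) × (7/34) × (22/34) ≈ 0.0325857
cabernet: (43/139) × (2/43) × (41/43) ≈ 0.0137193
shiraz: (62/139) × (3/62) × (44/62) ≈ 0.0153168
Highest score → merlot.

merlot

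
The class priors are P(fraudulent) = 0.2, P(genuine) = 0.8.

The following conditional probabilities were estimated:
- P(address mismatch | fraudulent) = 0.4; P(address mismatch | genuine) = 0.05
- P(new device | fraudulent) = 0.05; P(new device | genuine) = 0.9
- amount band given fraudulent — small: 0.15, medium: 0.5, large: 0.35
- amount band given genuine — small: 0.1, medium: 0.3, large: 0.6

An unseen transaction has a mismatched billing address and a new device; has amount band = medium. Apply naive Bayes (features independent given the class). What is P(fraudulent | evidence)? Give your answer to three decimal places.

fraudulent: 0.2 × 0.4 × 0.05 × 0.5 = 0.002
genuine: 0.8 × 0.05 × 0.9 × 0.3 = 0.0108
P(fraudulent | x) = 0.002 / 0.0128 ≈ 0.156

0.156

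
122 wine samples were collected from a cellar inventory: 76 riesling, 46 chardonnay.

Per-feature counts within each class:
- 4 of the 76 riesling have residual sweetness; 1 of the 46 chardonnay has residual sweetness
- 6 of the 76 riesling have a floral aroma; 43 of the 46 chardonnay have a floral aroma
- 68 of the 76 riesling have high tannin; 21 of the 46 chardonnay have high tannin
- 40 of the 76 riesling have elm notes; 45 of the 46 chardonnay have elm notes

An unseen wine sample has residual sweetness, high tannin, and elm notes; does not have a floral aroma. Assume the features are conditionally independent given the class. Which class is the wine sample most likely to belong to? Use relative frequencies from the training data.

riesling

riesling: (76/122) × (4/76) × (70/76) × (68/76) × (40/76) ≈ 0.0142209
chardonnay: (46/122) × (1/46) × (3/46) × (21/46) × (45/46) ≈ 0.000238737
Highest score → riesling.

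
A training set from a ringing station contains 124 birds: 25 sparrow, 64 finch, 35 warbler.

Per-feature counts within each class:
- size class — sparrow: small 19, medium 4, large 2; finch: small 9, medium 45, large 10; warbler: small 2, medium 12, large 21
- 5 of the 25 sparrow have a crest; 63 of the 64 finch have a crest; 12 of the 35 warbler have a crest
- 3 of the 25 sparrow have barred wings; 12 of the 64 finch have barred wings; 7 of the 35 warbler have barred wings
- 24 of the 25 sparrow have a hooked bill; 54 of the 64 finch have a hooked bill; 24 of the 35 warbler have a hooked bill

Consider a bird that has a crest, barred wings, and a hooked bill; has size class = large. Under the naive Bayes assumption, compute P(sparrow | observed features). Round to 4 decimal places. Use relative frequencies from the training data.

sparrow: (25/124) × (2/25) × (5/25) × (3/25) × (24/25) ≈ 0.000371613
finch: (64/124) × (10/64) × (63/64) × (12/64) × (54/64) ≈ 0.012559
warbler: (35/124) × (21/35) × (12/35) × (7/35) × (24/35) ≈ 0.00796313
P(sparrow | x) = 0.000371613 / 0.020893743 ≈ 0.0178

0.0178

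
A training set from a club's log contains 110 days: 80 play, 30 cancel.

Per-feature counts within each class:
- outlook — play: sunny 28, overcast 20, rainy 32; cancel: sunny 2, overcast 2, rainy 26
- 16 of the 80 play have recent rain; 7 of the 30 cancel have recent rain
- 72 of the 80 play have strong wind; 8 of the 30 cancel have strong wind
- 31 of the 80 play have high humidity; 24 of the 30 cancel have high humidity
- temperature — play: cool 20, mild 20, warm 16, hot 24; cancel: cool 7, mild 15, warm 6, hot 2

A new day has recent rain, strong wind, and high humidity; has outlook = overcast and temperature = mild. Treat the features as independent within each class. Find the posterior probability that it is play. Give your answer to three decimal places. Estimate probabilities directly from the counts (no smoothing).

play: (80/110) × (20/80) × (16/80) × (72/80) × (31/80) × (20/80) ≈ 0.00317045
cancel: (30/110) × (2/30) × (7/30) × (8/30) × (24/30) × (15/30) ≈ 0.000452525
P(play | x) = 0.00317045 / 0.003622975 ≈ 0.875

0.875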